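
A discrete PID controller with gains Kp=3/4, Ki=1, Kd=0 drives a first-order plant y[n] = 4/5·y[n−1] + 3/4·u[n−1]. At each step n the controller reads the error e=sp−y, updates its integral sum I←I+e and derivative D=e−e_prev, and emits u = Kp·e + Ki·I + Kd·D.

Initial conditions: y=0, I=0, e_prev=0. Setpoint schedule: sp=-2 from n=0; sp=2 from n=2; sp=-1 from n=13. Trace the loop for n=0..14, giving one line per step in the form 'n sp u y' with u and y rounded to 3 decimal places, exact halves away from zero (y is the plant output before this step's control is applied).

0 -2 -3.500 0.000
1 -2 -0.906 -2.625
2 2 6.989 -2.780
3 2 1.623 3.018
4 2 -0.469 3.632
5 2 -0.214 2.554
6 2 0.407 1.882
7 2 0.649 1.811
8 2 0.620 1.936
9 2 0.548 2.014
10 2 0.520 2.022
11 2 0.523 2.007
12 2 0.532 1.998
13 -1 -4.715 1.997
14 -1 -0.825 -1.938

(exact arithmetic carried between steps; '≈' marks a value shown rounded to 6 d.p. or computed from one; I and e_prev carry over from the previous line; the table rounds u and y to 3 d.p., halves away from zero)
n=0: y=0, sp=-2, e=sp−y=-2; I=-2, D=e−e_prev=-2; u=3/4·(-2)+1·(-2)+0·(-2)=-3.5; next y=4/5·0+3/4·(-3.5)=-2.625
n=1: y=-2.625, sp=-2, e=sp−y=0.625; I=-1.375, D=e−e_prev=2.625; u=3/4·0.625+1·(-1.375)+0·2.625=-0.90625; next y=4/5·(-2.625)+3/4·(-0.90625)≈-2.779688
n=2: y≈-2.779688, sp=2, e=sp−y≈4.779688; I≈3.404688, D=e−e_prev≈4.154688; u=3/4·4.779688+1·3.404688+0·4.154688≈6.989453; next y=4/5·(-2.779688)+3/4·6.989453≈3.018340
n=3: y≈3.018340, sp=2, e=sp−y≈-1.018340; I≈2.386348, D=e−e_prev≈-5.798027; u=3/4·(-1.018340)+1·2.386348+0·(-5.798027)≈1.622593; next y=4/5·3.018340+3/4·1.622593≈3.631616
n=4: y≈3.631616, sp=2, e=sp−y≈-1.631616; I≈0.754731, D=e−e_prev≈-0.613277; u=3/4·(-1.631616)+1·0.754731+0·(-0.613277)≈-0.468981; next y=4/5·3.631616+3/4·(-0.468981)≈2.553557
n=5: y≈2.553557, sp=2, e=sp−y≈-0.553557; I≈0.201174, D=e−e_prev≈1.078059; u=3/4·(-0.553557)+1·0.201174+0·1.078059≈-0.213994; next y=4/5·2.553557+3/4·(-0.213994)≈1.882350
n=6: y≈1.882350, sp=2, e=sp−y≈0.117650; I≈0.318824, D=e−e_prev≈0.671207; u=3/4·0.117650+1·0.318824+0·0.671207≈0.407061; next y=4/5·1.882350+3/4·0.407061≈1.811176
n=7: y≈1.811176, sp=2, e=sp−y≈0.188824; I≈0.507648, D=e−e_prev≈0.071174; u=3/4·0.188824+1·0.507648+0·0.071174≈0.649266; next y=4/5·1.811176+3/4·0.649266≈1.935890
n=8: y≈1.935890, sp=2, e=sp−y≈0.064110; I≈0.571758, D=e−e_prev≈-0.124714; u=3/4·0.064110+1·0.571758+0·(-0.124714)≈0.619840; next y=4/5·1.935890+3/4·0.619840≈2.013592
n=9: y≈2.013592, sp=2, e=sp−y≈-0.013592; I≈0.558166, D=e−e_prev≈-0.077702; u=3/4·(-0.013592)+1·0.558166+0·(-0.077702)≈0.547971; next y=4/5·2.013592+3/4·0.547971≈2.021852
n=10: y≈2.021852, sp=2, e=sp−y≈-0.021852; I≈0.536313, D=e−e_prev≈-0.008260; u=3/4·(-0.021852)+1·0.536313+0·(-0.008260)≈0.519924; next y=4/5·2.021852+3/4·0.519924≈2.007425
n=11: y≈2.007425, sp=2, e=sp−y≈-0.007425; I≈0.528888, D=e−e_prev≈0.014427; u=3/4·(-0.007425)+1·0.528888+0·0.014427≈0.523320; next y=4/5·2.007425+3/4·0.523320≈1.998430
n=12: y≈1.998430, sp=2, e=sp−y≈0.001570; I≈0.530459, D=e−e_prev≈0.008995; u=3/4·0.001570+1·0.530459+0·0.008995≈0.531636; next y=4/5·1.998430+3/4·0.531636≈1.997471
n=13: y≈1.997471, sp=-1, e=sp−y≈-2.997471; I≈-2.467012, D=e−e_prev≈-2.999041; u=3/4·(-2.997471)+1·(-2.467012)+0·(-2.999041)≈-4.715116; next y=4/5·1.997471+3/4·(-4.715116)≈-1.938360
n=14: y≈-1.938360, sp=-1, e=sp−y≈0.938360; I≈-1.528652, D=e−e_prev≈3.935831; u=3/4·0.938360+1·(-1.528652)+0·3.935831≈-0.824883; next y=4/5·(-1.938360)+3/4·(-0.824883)≈-2.169350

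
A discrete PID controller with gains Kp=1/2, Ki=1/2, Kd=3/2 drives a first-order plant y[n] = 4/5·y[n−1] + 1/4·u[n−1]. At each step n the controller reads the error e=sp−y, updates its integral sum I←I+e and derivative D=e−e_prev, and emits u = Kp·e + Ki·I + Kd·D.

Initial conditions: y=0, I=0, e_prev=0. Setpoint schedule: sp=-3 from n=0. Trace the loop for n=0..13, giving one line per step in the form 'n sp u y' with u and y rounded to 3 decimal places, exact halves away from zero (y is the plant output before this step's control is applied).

0 -3 -7.500 0.000
1 -3 0.188 -1.875
2 -3 -4.242 -1.453
3 -3 -2.458 -2.223
4 -3 -3.577 -2.393
5 -3 -3.096 -2.809
6 -3 -3.284 -3.021
7 -3 -3.050 -3.238
8 -3 -2.969 -3.353
9 -3 -2.786 -3.424
10 -3 -2.652 -3.436
11 -3 -2.512 -3.412
12 -3 -2.406 -3.358
13 -3 -2.321 -3.287

(exact arithmetic carried between steps; '≈' marks a value shown rounded to 6 d.p. or computed from one; I and e_prev carry over from the previous line; the table rounds u and y to 3 d.p., halves away from zero)
n=0: y=0, sp=-3, e=sp−y=-3; I=-3, D=e−e_prev=-3; u=1/2·(-3)+1/2·(-3)+3/2·(-3)=-7.5; next y=4/5·0+1/4·(-7.5)=-1.875
n=1: y=-1.875, sp=-3, e=sp−y=-1.125; I=-4.125, D=e−e_prev=1.875; u=1/2·(-1.125)+1/2·(-4.125)+3/2·1.875=0.1875; next y=4/5·(-1.875)+1/4·0.1875=-1.453125
n=2: y=-1.453125, sp=-3, e=sp−y=-1.546875; I=-5.671875, D=e−e_prev=-0.421875; u=1/2·(-1.546875)+1/2·(-5.671875)+3/2·(-0.421875)≈-4.242188; next y=4/5·(-1.453125)+1/4·(-4.242188)≈-2.223047
n=3: y≈-2.223047, sp=-3, e=sp−y≈-0.776953; I≈-6.448828, D=e−e_prev≈0.769922; u=1/2·(-0.776953)+1/2·(-6.448828)+3/2·0.769922≈-2.458008; next y=4/5·(-2.223047)+1/4·(-2.458008)≈-2.392939
n=4: y≈-2.392939, sp=-3, e=sp−y≈-0.607061; I≈-7.055889, D=e−e_prev≈0.169893; u=1/2·(-0.607061)+1/2·(-7.055889)+3/2·0.169893≈-3.576636; next y=4/5·(-2.392939)+1/4·(-3.576636)≈-2.808510
n=5: y≈-2.808510, sp=-3, e=sp−y≈-0.191490; I≈-7.247378, D=e−e_prev≈0.415571; u=1/2·(-0.191490)+1/2·(-7.247378)+3/2·0.415571≈-3.096077; next y=4/5·(-2.808510)+1/4·(-3.096077)≈-3.020828
n=6: y≈-3.020828, sp=-3, e=sp−y≈0.020828; I≈-7.226550, D=e−e_prev≈0.212317; u=1/2·0.020828+1/2·(-7.226550)+3/2·0.212317≈-3.284386; next y=4/5·(-3.020828)+1/4·(-3.284386)≈-3.237759
n=7: y≈-3.237759, sp=-3, e=sp−y≈0.237759; I≈-6.988792, D=e−e_prev≈0.216931; u=1/2·0.237759+1/2·(-6.988792)+3/2·0.216931≈-3.050120; next y=4/5·(-3.237759)+1/4·(-3.050120)≈-3.352737
n=8: y≈-3.352737, sp=-3, e=sp−y≈0.352737; I≈-6.636055, D=e−e_prev≈0.114978; u=1/2·0.352737+1/2·(-6.636055)+3/2·0.114978≈-2.969191; next y=4/5·(-3.352737)+1/4·(-2.969191)≈-3.424487
n=9: y≈-3.424487, sp=-3, e=sp−y≈0.424487; I≈-6.211568, D=e−e_prev≈0.071750; u=1/2·0.424487+1/2·(-6.211568)+3/2·0.071750≈-2.785914; next y=4/5·(-3.424487)+1/4·(-2.785914)≈-3.436069
n=10: y≈-3.436069, sp=-3, e=sp−y≈0.436069; I≈-5.775499, D=e−e_prev≈0.011581; u=1/2·0.436069+1/2·(-5.775499)+3/2·0.011581≈-2.652344; next y=4/5·(-3.436069)+1/4·(-2.652344)≈-3.411941
n=11: y≈-3.411941, sp=-3, e=sp−y≈0.411941; I≈-5.363558, D=e−e_prev≈-0.024128; u=1/2·0.411941+1/2·(-5.363558)+3/2·(-0.024128)≈-2.512001; next y=4/5·(-3.411941)+1/4·(-2.512001)≈-3.357553
n=12: y≈-3.357553, sp=-3, e=sp−y≈0.357553; I≈-5.006006, D=e−e_prev≈-0.054388; u=1/2·0.357553+1/2·(-5.006006)+3/2·(-0.054388)≈-2.405808; next y=4/5·(-3.357553)+1/4·(-2.405808)≈-3.287494
n=13: y≈-3.287494, sp=-3, e=sp−y≈0.287494; I≈-4.718511, D=e−e_prev≈-0.070058; u=1/2·0.287494+1/2·(-4.718511)+3/2·(-0.070058)≈-2.320596; next y=4/5·(-3.287494)+1/4·(-2.320596)≈-3.210144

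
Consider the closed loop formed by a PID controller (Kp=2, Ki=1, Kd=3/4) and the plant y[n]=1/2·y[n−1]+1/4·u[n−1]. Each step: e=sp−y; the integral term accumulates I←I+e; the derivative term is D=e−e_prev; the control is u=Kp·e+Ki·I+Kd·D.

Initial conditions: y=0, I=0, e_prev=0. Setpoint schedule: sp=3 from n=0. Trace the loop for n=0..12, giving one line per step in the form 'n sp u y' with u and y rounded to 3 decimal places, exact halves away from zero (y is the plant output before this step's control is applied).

0 3 11.250 0.000
1 3 1.453 2.813
2 3 7.661 1.770
3 3 4.245 2.800
4 3 6.488 2.461
5 3 5.305 2.853
6 3 6.121 2.753
7 3 5.716 2.907
8 3 6.016 2.882
9 3 5.880 2.945
10 3 5.992 2.943
11 3 5.947 2.969
12 3 5.990 2.971

(exact arithmetic carried between steps; '≈' marks a value shown rounded to 6 d.p. or computed from one; I and e_prev carry over from the previous line; the table rounds u and y to 3 d.p., halves away from zero)
n=0: y=0, sp=3, e=sp−y=3; I=3, D=e−e_prev=3; u=2·3+1·3+3/4·3=11.25; next y=1/2·0+1/4·11.25=2.8125
n=1: y=2.8125, sp=3, e=sp−y=0.1875; I=3.1875, D=e−e_prev=-2.8125; u=2·0.1875+1·3.1875+3/4·(-2.8125)=1.453125; next y=1/2·2.8125+1/4·1.453125≈1.769531
n=2: y≈1.769531, sp=3, e=sp−y≈1.230469; I≈4.417969, D=e−e_prev≈1.042969; u=2·1.230469+1·4.417969+3/4·1.042969≈7.661133; next y=1/2·1.769531+1/4·7.661133≈2.800049
n=3: y≈2.800049, sp=3, e=sp−y≈0.199951; I≈4.617920, D=e−e_prev≈-1.030518; u=2·0.199951+1·4.617920+3/4·(-1.030518)≈4.244934; next y=1/2·2.800049+1/4·4.244934≈2.461258
n=4: y≈2.461258, sp=3, e=sp−y≈0.538742; I≈5.156662, D=e−e_prev≈0.338791; u=2·0.538742+1·5.156662+3/4·0.338791≈6.488239; next y=1/2·2.461258+1/4·6.488239≈2.852689
n=5: y≈2.852689, sp=3, e=sp−y≈0.147311; I≈5.303973, D=e−e_prev≈-0.391431; u=2·0.147311+1·5.303973+3/4·(-0.391431)≈5.305022; next y=1/2·2.852689+1/4·5.305022≈2.752600
n=6: y≈2.752600, sp=3, e=sp−y≈0.247400; I≈5.551373, D=e−e_prev≈0.100089; u=2·0.247400+1·5.551373+3/4·0.100089≈6.121240; next y=1/2·2.752600+1/4·6.121240≈2.906610
n=7: y≈2.906610, sp=3, e=sp−y≈0.093390; I≈5.644763, D=e−e_prev≈-0.154010; u=2·0.093390+1·5.644763+3/4·(-0.154010)≈5.716036; next y=1/2·2.906610+1/4·5.716036≈2.882314
n=8: y≈2.882314, sp=3, e=sp−y≈0.117686; I≈5.762449, D=e−e_prev≈0.024296; u=2·0.117686+1·5.762449+3/4·0.024296≈6.016043; next y=1/2·2.882314+1/4·6.016043≈2.945168
n=9: y≈2.945168, sp=3, e=sp−y≈0.054832; I≈5.817281, D=e−e_prev≈-0.062854; u=2·0.054832+1·5.817281+3/4·(-0.062854)≈5.879805; next y=1/2·2.945168+1/4·5.879805≈2.942535
n=10: y≈2.942535, sp=3, e=sp−y≈0.057465; I≈5.874746, D=e−e_prev≈0.002633; u=2·0.057465+1·5.874746+3/4·0.002633≈5.991650; next y=1/2·2.942535+1/4·5.991650≈2.969180
n=11: y≈2.969180, sp=3, e=sp−y≈0.030820; I≈5.905566, D=e−e_prev≈-0.026645; u=2·0.030820+1·5.905566+3/4·(-0.026645)≈5.947222; next y=1/2·2.969180+1/4·5.947222≈2.971396
n=12: y≈2.971396, sp=3, e=sp−y≈0.028604; I≈5.934170, D=e−e_prev≈-0.002215; u=2·0.028604+1·5.934170+3/4·(-0.002215)≈5.989718; next y=1/2·2.971396+1/4·5.989718≈2.983127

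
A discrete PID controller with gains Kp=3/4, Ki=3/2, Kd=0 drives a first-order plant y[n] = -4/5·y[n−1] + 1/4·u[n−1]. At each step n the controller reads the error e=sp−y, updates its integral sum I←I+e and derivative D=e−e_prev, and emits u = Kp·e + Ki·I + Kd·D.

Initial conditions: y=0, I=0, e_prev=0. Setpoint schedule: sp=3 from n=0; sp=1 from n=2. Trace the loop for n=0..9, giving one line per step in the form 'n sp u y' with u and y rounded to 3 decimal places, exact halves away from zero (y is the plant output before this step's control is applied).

0 3 6.750 0.000
1 3 7.453 1.688
2 1 7.564 0.513
3 1 6.118 1.480
4 1 7.952 0.345
5 1 5.859 1.712
6 1 8.428 0.095
7 1 5.431 2.031
8 1 9.054 -0.267
9 1 4.781 2.477

(exact arithmetic carried between steps; '≈' marks a value shown rounded to 6 d.p. or computed from one; I and e_prev carry over from the previous line; the table rounds u and y to 3 d.p., halves away from zero)
n=0: y=0, sp=3, e=sp−y=3; I=3, D=e−e_prev=3; u=3/4·3+3/2·3+0·3=6.75; next y=-4/5·0+1/4·6.75=1.6875
n=1: y=1.6875, sp=3, e=sp−y=1.3125; I=4.3125, D=e−e_prev=-1.6875; u=3/4·1.3125+3/2·4.3125+0·(-1.6875)=7.453125; next y=-4/5·1.6875+1/4·7.453125≈0.513281
n=2: y≈0.513281, sp=1, e=sp−y≈0.486719; I≈4.799219, D=e−e_prev≈-0.825781; u=3/4·0.486719+3/2·4.799219+0·(-0.825781)≈7.563867; next y=-4/5·0.513281+1/4·7.563867≈1.480342
n=3: y≈1.480342, sp=1, e=sp−y≈-0.480342; I≈4.318877, D=e−e_prev≈-0.967061; u=3/4·(-0.480342)+3/2·4.318877+0·(-0.967061)≈6.118059; next y=-4/5·1.480342+1/4·6.118059≈0.345241
n=4: y≈0.345241, sp=1, e=sp−y≈0.654759; I≈4.973636, D=e−e_prev≈1.135100; u=3/4·0.654759+3/2·4.973636+0·1.135100≈7.951522; next y=-4/5·0.345241+1/4·7.951522≈1.711688
n=5: y≈1.711688, sp=1, e=sp−y≈-0.711688; I≈4.261948, D=e−e_prev≈-1.366446; u=3/4·(-0.711688)+3/2·4.261948+0·(-1.366446)≈5.859156; next y=-4/5·1.711688+1/4·5.859156≈0.095439
n=6: y≈0.095439, sp=1, e=sp−y≈0.904561; I≈5.166509, D=e−e_prev≈1.616248; u=3/4·0.904561+3/2·5.166509+0·1.616248≈8.428184; next y=-4/5·0.095439+1/4·8.428184≈2.030695
n=7: y≈2.030695, sp=1, e=sp−y≈-1.030695; I≈4.135814, D=e−e_prev≈-1.935256; u=3/4·(-1.030695)+3/2·4.135814+0·(-1.935256)≈5.430700; next y=-4/5·2.030695+1/4·5.430700≈-0.266881
n=8: y≈-0.266881, sp=1, e=sp−y≈1.266881; I≈5.402695, D=e−e_prev≈2.297576; u=3/4·1.266881+3/2·5.402695+0·2.297576≈9.054203; next y=-4/5·(-0.266881)+1/4·9.054203≈2.477055
n=9: y≈2.477055, sp=1, e=sp−y≈-1.477055; I≈3.925640, D=e−e_prev≈-2.743936; u=3/4·(-1.477055)+3/2·3.925640+0·(-2.743936)≈4.780668; next y=-4/5·2.477055+1/4·4.780668≈-0.786477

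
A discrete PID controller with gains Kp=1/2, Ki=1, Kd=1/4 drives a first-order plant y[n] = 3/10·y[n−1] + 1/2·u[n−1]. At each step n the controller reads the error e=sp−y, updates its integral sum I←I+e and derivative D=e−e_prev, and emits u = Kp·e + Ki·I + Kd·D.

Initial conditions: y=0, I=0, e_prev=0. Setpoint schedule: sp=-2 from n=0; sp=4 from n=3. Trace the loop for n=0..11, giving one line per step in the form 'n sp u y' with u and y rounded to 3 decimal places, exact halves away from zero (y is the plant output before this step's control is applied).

(exact arithmetic carried between steps; '≈' marks a value shown rounded to 6 d.p. or computed from one; I and e_prev carry over from the previous line; the table rounds u and y to 3 d.p., halves away from zero)
n=0: y=0, sp=-2, e=sp−y=-2; I=-2, D=e−e_prev=-2; u=1/2·(-2)+1·(-2)+1/4·(-2)=-3.5; next y=3/10·0+1/2·(-3.5)=-1.75
n=1: y=-1.75, sp=-2, e=sp−y=-0.25; I=-2.25, D=e−e_prev=1.75; u=1/2·(-0.25)+1·(-2.25)+1/4·1.75=-1.9375; next y=3/10·(-1.75)+1/2·(-1.9375)=-1.49375
n=2: y=-1.49375, sp=-2, e=sp−y=-0.50625; I=-2.75625, D=e−e_prev=-0.25625; u=1/2·(-0.50625)+1·(-2.75625)+1/4·(-0.25625)≈-3.073438; next y=3/10·(-1.49375)+1/2·(-3.073438)≈-1.984844
n=3: y≈-1.984844, sp=4, e=sp−y≈5.984844; I≈3.228594, D=e−e_prev≈6.491094; u=1/2·5.984844+1·3.228594+1/4·6.491094≈7.843789; next y=3/10·(-1.984844)+1/2·7.843789≈3.326441
n=4: y≈3.326441, sp=4, e=sp−y≈0.673559; I≈3.902152, D=e−e_prev≈-5.311285; u=1/2·0.673559+1·3.902152+1/4·(-5.311285)≈2.911110; next y=3/10·3.326441+1/2·2.911110≈2.453488
n=5: y≈2.453488, sp=4, e=sp−y≈1.546512; I≈5.448665, D=e−e_prev≈0.872954; u=1/2·1.546512+1·5.448665+1/4·0.872954≈6.440159; next y=3/10·2.453488+1/2·6.440159≈3.956126
n=6: y≈3.956126, sp=4, e=sp−y≈0.043874; I≈5.492539, D=e−e_prev≈-1.502638; u=1/2·0.043874+1·5.492539+1/4·(-1.502638)≈5.138816; next y=3/10·3.956126+1/2·5.138816≈3.756246
n=7: y≈3.756246, sp=4, e=sp−y≈0.243754; I≈5.736293, D=e−e_prev≈0.199880; u=1/2·0.243754+1·5.736293+1/4·0.199880≈5.908140; next y=3/10·3.756246+1/2·5.908140≈4.080944
n=8: y≈4.080944, sp=4, e=sp−y≈-0.080944; I≈5.655349, D=e−e_prev≈-0.324698; u=1/2·(-0.080944)+1·5.655349+1/4·(-0.324698)≈5.533703; next y=3/10·4.080944+1/2·5.533703≈3.991135
n=9: y≈3.991135, sp=4, e=sp−y≈0.008865; I≈5.664215, D=e−e_prev≈0.089809; u=1/2·0.008865+1·5.664215+1/4·0.089809≈5.691100; next y=3/10·3.991135+1/2·5.691100≈4.042890
n=10: y≈4.042890, sp=4, e=sp−y≈-0.042890; I≈5.621324, D=e−e_prev≈-0.051756; u=1/2·(-0.042890)+1·5.621324+1/4·(-0.051756)≈5.586940; next y=3/10·4.042890+1/2·5.586940≈4.006337
n=11: y≈4.006337, sp=4, e=sp−y≈-0.006337; I≈5.614987, D=e−e_prev≈0.036553; u=1/2·(-0.006337)+1·5.614987+1/4·0.036553≈5.620957; next y=3/10·4.006337+1/2·5.620957≈4.012380

0 -2 -3.500 0.000
1 -2 -1.938 -1.750
2 -2 -3.073 -1.494
3 4 7.844 -1.985
4 4 2.911 3.326
5 4 6.440 2.453
6 4 5.139 3.956
7 4 5.908 3.756
8 4 5.534 4.081
9 4 5.691 3.991
10 4 5.587 4.043
11 4 5.621 4.006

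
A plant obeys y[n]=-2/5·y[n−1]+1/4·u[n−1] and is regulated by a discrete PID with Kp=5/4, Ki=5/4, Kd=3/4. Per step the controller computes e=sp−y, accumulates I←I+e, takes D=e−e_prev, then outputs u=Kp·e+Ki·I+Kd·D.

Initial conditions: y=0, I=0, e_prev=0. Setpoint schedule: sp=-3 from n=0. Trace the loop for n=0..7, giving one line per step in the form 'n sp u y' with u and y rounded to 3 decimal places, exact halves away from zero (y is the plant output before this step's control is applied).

0 -3 -9.750 0.000
1 -3 -3.328 -2.438
2 -3 -14.246 0.143
3 -3 -4.014 -3.619
4 -3 -19.265 0.444
5 -3 -2.850 -4.994
6 -3 -24.843 1.285
7 -3 0.542 -6.725

(exact arithmetic carried between steps; '≈' marks a value shown rounded to 6 d.p. or computed from one; I and e_prev carry over from the previous line; the table rounds u and y to 3 d.p., halves away from zero)
n=0: y=0, sp=-3, e=sp−y=-3; I=-3, D=e−e_prev=-3; u=5/4·(-3)+5/4·(-3)+3/4·(-3)=-9.75; next y=-2/5·0+1/4·(-9.75)=-2.4375
n=1: y=-2.4375, sp=-3, e=sp−y=-0.5625; I=-3.5625, D=e−e_prev=2.4375; u=5/4·(-0.5625)+5/4·(-3.5625)+3/4·2.4375=-3.328125; next y=-2/5·(-2.4375)+1/4·(-3.328125)≈0.142969
n=2: y≈0.142969, sp=-3, e=sp−y≈-3.142969; I≈-6.705469, D=e−e_prev≈-2.580469; u=5/4·(-3.142969)+5/4·(-6.705469)+3/4·(-2.580469)≈-14.245898; next y=-2/5·0.142969+1/4·(-14.245898)≈-3.618662
n=3: y≈-3.618662, sp=-3, e=sp−y≈0.618662; I≈-6.086807, D=e−e_prev≈3.761631; u=5/4·0.618662+5/4·(-6.086807)+3/4·3.761631≈-4.013958; next y=-2/5·(-3.618662)+1/4·(-4.013958)≈0.443975
n=4: y≈0.443975, sp=-3, e=sp−y≈-3.443975; I≈-9.530782, D=e−e_prev≈-4.062638; u=5/4·(-3.443975)+5/4·(-9.530782)+3/4·(-4.062638)≈-19.265425; next y=-2/5·0.443975+1/4·(-19.265425)≈-4.993946
n=5: y≈-4.993946, sp=-3, e=sp−y≈1.993946; I≈-7.536836, D=e−e_prev≈5.437922; u=5/4·1.993946+5/4·(-7.536836)+3/4·5.437922≈-2.850170; next y=-2/5·(-4.993946)+1/4·(-2.850170)≈1.285036
n=6: y≈1.285036, sp=-3, e=sp−y≈-4.285036; I≈-11.821872, D=e−e_prev≈-6.278983; u=5/4·(-4.285036)+5/4·(-11.821872)+3/4·(-6.278983)≈-24.842872; next y=-2/5·1.285036+1/4·(-24.842872)≈-6.724732
n=7: y≈-6.724732, sp=-3, e=sp−y≈3.724732; I≈-8.097139, D=e−e_prev≈8.009768; u=5/4·3.724732+5/4·(-8.097139)+3/4·8.009768≈0.541818; next y=-2/5·(-6.724732)+1/4·0.541818≈2.825347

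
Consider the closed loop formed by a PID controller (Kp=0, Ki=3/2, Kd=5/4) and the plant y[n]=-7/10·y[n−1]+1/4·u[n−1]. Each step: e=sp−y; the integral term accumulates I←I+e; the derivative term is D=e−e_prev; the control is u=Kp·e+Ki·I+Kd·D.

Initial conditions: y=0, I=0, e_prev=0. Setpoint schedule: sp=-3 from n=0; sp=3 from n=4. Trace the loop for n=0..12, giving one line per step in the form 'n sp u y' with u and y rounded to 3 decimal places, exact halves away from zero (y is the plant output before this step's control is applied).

0 -3 -8.250 0.000
1 -3 -3.328 -2.063
2 -3 -14.667 0.612
3 -3 -3.798 -4.095
4 3 -8.071 1.917
5 3 8.078 -3.360
6 3 -10.238 4.371
7 3 24.843 -5.619
8 3 -18.066 10.144
9 3 50.767 -11.618
10 3 -43.723 20.824
11 3 97.505 -25.508
12 3 -103.931 42.232

(exact arithmetic carried between steps; '≈' marks a value shown rounded to 6 d.p. or computed from one; I and e_prev carry over from the previous line; the table rounds u and y to 3 d.p., halves away from zero)
n=0: y=0, sp=-3, e=sp−y=-3; I=-3, D=e−e_prev=-3; u=0·(-3)+3/2·(-3)+5/4·(-3)=-8.25; next y=-7/10·0+1/4·(-8.25)=-2.0625
n=1: y=-2.0625, sp=-3, e=sp−y=-0.9375; I=-3.9375, D=e−e_prev=2.0625; u=0·(-0.9375)+3/2·(-3.9375)+5/4·2.0625=-3.328125; next y=-7/10·(-2.0625)+1/4·(-3.328125)≈0.611719
n=2: y≈0.611719, sp=-3, e=sp−y≈-3.611719; I≈-7.549219, D=e−e_prev≈-2.674219; u=0·(-3.611719)+3/2·(-7.549219)+5/4·(-2.674219)≈-14.666602; next y=-7/10·0.611719+1/4·(-14.666602)≈-4.094854
n=3: y≈-4.094854, sp=-3, e=sp−y≈1.094854; I≈-6.454365, D=e−e_prev≈4.706572; u=0·1.094854+3/2·(-6.454365)+5/4·4.706572≈-3.798333; next y=-7/10·(-4.094854)+1/4·(-3.798333)≈1.916814
n=4: y≈1.916814, sp=3, e=sp−y≈1.083186; I≈-5.371180, D=e−e_prev≈-0.011668; u=0·1.083186+3/2·(-5.371180)+5/4·(-0.011668)≈-8.071354; next y=-7/10·1.916814+1/4·(-8.071354)≈-3.359609
n=5: y≈-3.359609, sp=3, e=sp−y≈6.359609; I≈0.988429, D=e−e_prev≈5.276423; u=0·6.359609+3/2·0.988429+5/4·5.276423≈8.078172; next y=-7/10·(-3.359609)+1/4·8.078172≈4.371269
n=6: y≈4.371269, sp=3, e=sp−y≈-1.371269; I≈-0.382840, D=e−e_prev≈-7.730878; u=0·(-1.371269)+3/2·(-0.382840)+5/4·(-7.730878)≈-10.237857; next y=-7/10·4.371269+1/4·(-10.237857)≈-5.619353
n=7: y≈-5.619353, sp=3, e=sp−y≈8.619353; I≈8.236513, D=e−e_prev≈9.990622; u=0·8.619353+3/2·8.236513+5/4·9.990622≈24.843046; next y=-7/10·(-5.619353)+1/4·24.843046≈10.144308
n=8: y≈10.144308, sp=3, e=sp−y≈-7.144308; I≈1.092204, D=e−e_prev≈-15.763661; u=0·(-7.144308)+3/2·1.092204+5/4·(-15.763661)≈-18.066270; next y=-7/10·10.144308+1/4·(-18.066270)≈-11.617583
n=9: y≈-11.617583, sp=3, e=sp−y≈14.617583; I≈15.709787, D=e−e_prev≈21.761891; u=0·14.617583+3/2·15.709787+5/4·21.761891≈50.767046; next y=-7/10·(-11.617583)+1/4·50.767046≈20.824070
n=10: y≈20.824070, sp=3, e=sp−y≈-17.824070; I≈-2.114282, D=e−e_prev≈-32.441653; u=0·(-17.824070)+3/2·(-2.114282)+5/4·(-32.441653)≈-43.723489; next y=-7/10·20.824070+1/4·(-43.723489)≈-25.507721
n=11: y≈-25.507721, sp=3, e=sp−y≈28.507721; I≈26.393439, D=e−e_prev≈46.331791; u=0·28.507721+3/2·26.393439+5/4·46.331791≈97.504897; next y=-7/10·(-25.507721)+1/4·97.504897≈42.231629
n=12: y≈42.231629, sp=3, e=sp−y≈-39.231629; I≈-12.838190, D=e−e_prev≈-67.739350; u=0·(-39.231629)+3/2·(-12.838190)+5/4·(-67.739350)≈-103.931473; next y=-7/10·42.231629+1/4·(-103.931473)≈-55.545008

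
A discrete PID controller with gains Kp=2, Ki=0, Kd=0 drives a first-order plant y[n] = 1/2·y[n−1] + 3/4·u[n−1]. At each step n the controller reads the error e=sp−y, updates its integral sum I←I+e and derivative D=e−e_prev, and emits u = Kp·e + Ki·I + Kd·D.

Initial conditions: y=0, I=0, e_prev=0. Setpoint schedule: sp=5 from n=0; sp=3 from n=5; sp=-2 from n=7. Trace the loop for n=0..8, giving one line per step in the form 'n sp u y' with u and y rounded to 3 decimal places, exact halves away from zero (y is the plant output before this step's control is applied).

0 5 10.000 0.000
1 5 -5.000 7.500
2 5 10.000 0.000
3 5 -5.000 7.500
4 5 10.000 0.000
5 3 -9.000 7.500
6 3 12.000 -3.000
7 -2 -19.000 7.500
8 -2 17.000 -10.500

(exact arithmetic carried between steps; '≈' marks a value shown rounded to 6 d.p. or computed from one; I and e_prev carry over from the previous line; the table rounds u and y to 3 d.p., halves away from zero)
n=0: y=0, sp=5, e=sp−y=5; I=5, D=e−e_prev=5; u=2·5+0·5+0·5=10; next y=1/2·0+3/4·10=7.5
n=1: y=7.5, sp=5, e=sp−y=-2.5; I=2.5, D=e−e_prev=-7.5; u=2·(-2.5)+0·2.5+0·(-7.5)=-5; next y=1/2·7.5+3/4·(-5)=0
n=2: y=0, sp=5, e=sp−y=5; I=7.5, D=e−e_prev=7.5; u=2·5+0·7.5+0·7.5=10; next y=1/2·0+3/4·10=7.5
n=3: y=7.5, sp=5, e=sp−y=-2.5; I=5, D=e−e_prev=-7.5; u=2·(-2.5)+0·5+0·(-7.5)=-5; next y=1/2·7.5+3/4·(-5)=0
n=4: y=0, sp=5, e=sp−y=5; I=10, D=e−e_prev=7.5; u=2·5+0·10+0·7.5=10; next y=1/2·0+3/4·10=7.5
n=5: y=7.5, sp=3, e=sp−y=-4.5; I=5.5, D=e−e_prev=-9.5; u=2·(-4.5)+0·5.5+0·(-9.5)=-9; next y=1/2·7.5+3/4·(-9)=-3
n=6: y=-3, sp=3, e=sp−y=6; I=11.5, D=e−e_prev=10.5; u=2·6+0·11.5+0·10.5=12; next y=1/2·(-3)+3/4·12=7.5
n=7: y=7.5, sp=-2, e=sp−y=-9.5; I=2, D=e−e_prev=-15.5; u=2·(-9.5)+0·2+0·(-15.5)=-19; next y=1/2·7.5+3/4·(-19)=-10.5
n=8: y=-10.5, sp=-2, e=sp−y=8.5; I=10.5, D=e−e_prev=18; u=2·8.5+0·10.5+0·18=17; next y=1/2·(-10.5)+3/4·17=7.5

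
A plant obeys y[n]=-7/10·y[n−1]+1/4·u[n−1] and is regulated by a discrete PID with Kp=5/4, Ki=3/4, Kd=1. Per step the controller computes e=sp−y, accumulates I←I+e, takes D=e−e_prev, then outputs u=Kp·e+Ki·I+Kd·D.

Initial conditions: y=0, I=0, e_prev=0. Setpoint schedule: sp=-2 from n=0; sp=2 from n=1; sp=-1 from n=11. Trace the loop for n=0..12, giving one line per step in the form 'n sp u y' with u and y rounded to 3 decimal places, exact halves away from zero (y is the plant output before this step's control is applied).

0 -2 -6.000 0.000
1 2 11.000 -1.500
2 2 -7.775 3.800
3 2 21.386 -4.604
4 2 -21.584 8.569
5 2 46.553 -11.394
6 2 -56.390 19.614
7 2 103.733 -27.828
8 2 -141.059 45.413
9 2 237.020 -67.053
10 2 -343.394 106.193
11 -1 541.835 -160.183
12 -1 -825.464 247.587

(exact arithmetic carried between steps; '≈' marks a value shown rounded to 6 d.p. or computed from one; I and e_prev carry over from the previous line; the table rounds u and y to 3 d.p., halves away from zero)
n=0: y=0, sp=-2, e=sp−y=-2; I=-2, D=e−e_prev=-2; u=5/4·(-2)+3/4·(-2)+1·(-2)=-6; next y=-7/10·0+1/4·(-6)=-1.5
n=1: y=-1.5, sp=2, e=sp−y=3.5; I=1.5, D=e−e_prev=5.5; u=5/4·3.5+3/4·1.5+1·5.5=11; next y=-7/10·(-1.5)+1/4·11=3.8
n=2: y=3.8, sp=2, e=sp−y=-1.8; I=-0.3, D=e−e_prev=-5.3; u=5/4·(-1.8)+3/4·(-0.3)+1·(-5.3)=-7.775; next y=-7/10·3.8+1/4·(-7.775)=-4.60375
n=3: y=-4.60375, sp=2, e=sp−y=6.60375; I=6.30375, D=e−e_prev=8.40375; u=5/4·6.60375+3/4·6.30375+1·8.40375=21.38625; next y=-7/10·(-4.60375)+1/4·21.38625≈8.569188
n=4: y≈8.569188, sp=2, e=sp−y≈-6.569188; I≈-0.265438, D=e−e_prev≈-13.172938; u=5/4·(-6.569188)+3/4·(-0.265438)+1·(-13.172938)≈-21.5835; next y=-7/10·8.569188+1/4·(-21.5835)≈-11.394306
n=5: y≈-11.394306, sp=2, e=sp−y≈13.394306; I≈13.128869, D=e−e_prev≈19.963494; u=5/4·13.394306+3/4·13.128869+1·19.963494≈46.553028; next y=-7/10·(-11.394306)+1/4·46.553028≈19.614271
n=6: y≈19.614271, sp=2, e=sp−y≈-17.614271; I≈-4.485403, D=e−e_prev≈-31.008578; u=5/4·(-17.614271)+3/4·(-4.485403)+1·(-31.008578)≈-56.390469; next y=-7/10·19.614271+1/4·(-56.390469)≈-27.827607
n=7: y≈-27.827607, sp=2, e=sp−y≈29.827607; I≈25.342205, D=e−e_prev≈47.441879; u=5/4·29.827607+3/4·25.342205+1·47.441879≈103.733041; next y=-7/10·(-27.827607)+1/4·103.733041≈45.412585
n=8: y≈45.412585, sp=2, e=sp−y≈-43.412585; I≈-18.070381, D=e−e_prev≈-73.240193; u=5/4·(-43.412585)+3/4·(-18.070381)+1·(-73.240193)≈-141.058710; next y=-7/10·45.412585+1/4·(-141.058710)≈-67.053487
n=9: y≈-67.053487, sp=2, e=sp−y≈69.053487; I≈50.983106, D=e−e_prev≈112.466072; u=5/4·69.053487+3/4·50.983106+1·112.466072≈237.020261; next y=-7/10·(-67.053487)+1/4·237.020261≈106.192506
n=10: y≈106.192506, sp=2, e=sp−y≈-104.192506; I≈-53.209400, D=e−e_prev≈-173.245993; u=5/4·(-104.192506)+3/4·(-53.209400)+1·(-173.245993)≈-343.393676; next y=-7/10·106.192506+1/4·(-343.393676)≈-160.183173
n=11: y≈-160.183173, sp=-1, e=sp−y≈159.183173; I≈105.973774, D=e−e_prev≈263.375680; u=5/4·159.183173+3/4·105.973774+1·263.375680≈541.834977; next y=-7/10·(-160.183173)+1/4·541.834977≈247.586966
n=12: y≈247.586966, sp=-1, e=sp−y≈-248.586966; I≈-142.613192, D=e−e_prev≈-407.770139; u=5/4·(-248.586966)+3/4·(-142.613192)+1·(-407.770139)≈-825.463740; next y=-7/10·247.586966+1/4·(-825.463740)≈-379.676811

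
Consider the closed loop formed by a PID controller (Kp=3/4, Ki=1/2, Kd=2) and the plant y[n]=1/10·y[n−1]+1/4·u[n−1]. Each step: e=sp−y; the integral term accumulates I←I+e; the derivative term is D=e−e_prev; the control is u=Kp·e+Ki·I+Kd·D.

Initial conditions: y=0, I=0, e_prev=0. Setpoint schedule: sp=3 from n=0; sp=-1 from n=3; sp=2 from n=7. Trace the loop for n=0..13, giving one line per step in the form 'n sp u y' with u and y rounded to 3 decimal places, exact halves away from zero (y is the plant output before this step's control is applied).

(exact arithmetic carried between steps; '≈' marks a value shown rounded to 6 d.p. or computed from one; I and e_prev carry over from the previous line; the table rounds u and y to 3 d.p., halves away from zero)
n=0: y=0, sp=3, e=sp−y=3; I=3, D=e−e_prev=3; u=3/4·3+1/2·3+2·3=9.75; next y=1/10·0+1/4·9.75=2.4375
n=1: y=2.4375, sp=3, e=sp−y=0.5625; I=3.5625, D=e−e_prev=-2.4375; u=3/4·0.5625+1/2·3.5625+2·(-2.4375)=-2.671875; next y=1/10·2.4375+1/4·(-2.671875)≈-0.424219
n=2: y≈-0.424219, sp=3, e=sp−y≈3.424219; I≈6.986719, D=e−e_prev≈2.861719; u=3/4·3.424219+1/2·6.986719+2·2.861719≈11.784961; next y=1/10·(-0.424219)+1/4·11.784961≈2.903818
n=3: y≈2.903818, sp=-1, e=sp−y≈-3.903818; I≈3.082900, D=e−e_prev≈-7.328037; u=3/4·(-3.903818)+1/2·3.082900+2·(-7.328037)≈-16.042488; next y=1/10·2.903818+1/4·(-16.042488)≈-3.720240
n=4: y≈-3.720240, sp=-1, e=sp−y≈2.720240; I≈5.803141, D=e−e_prev≈6.624058; u=3/4·2.720240+1/2·5.803141+2·6.624058≈18.189867; next y=1/10·(-3.720240)+1/4·18.189867≈4.175443
n=5: y≈4.175443, sp=-1, e=sp−y≈-5.175443; I≈0.627698, D=e−e_prev≈-7.895683; u=3/4·(-5.175443)+1/2·0.627698+2·(-7.895683)≈-19.359099; next y=1/10·4.175443+1/4·(-19.359099)≈-4.422230
n=6: y≈-4.422230, sp=-1, e=sp−y≈3.422230; I≈4.049928, D=e−e_prev≈8.597673; u=3/4·3.422230+1/2·4.049928+2·8.597673≈21.786984; next y=1/10·(-4.422230)+1/4·21.786984≈5.004523
n=7: y≈5.004523, sp=2, e=sp−y≈-3.004523; I≈1.045405, D=e−e_prev≈-6.426753; u=3/4·(-3.004523)+1/2·1.045405+2·(-6.426753)≈-14.584196; next y=1/10·5.004523+1/4·(-14.584196)≈-3.145597
n=8: y≈-3.145597, sp=2, e=sp−y≈5.145597; I≈6.191002, D=e−e_prev≈8.150120; u=3/4·5.145597+1/2·6.191002+2·8.150120≈23.254938; next y=1/10·(-3.145597)+1/4·23.254938≈5.499175
n=9: y≈5.499175, sp=2, e=sp−y≈-3.499175; I≈2.691827, D=e−e_prev≈-8.644772; u=3/4·(-3.499175)+1/2·2.691827+2·(-8.644772)≈-18.568010; next y=1/10·5.499175+1/4·(-18.568010)≈-4.092085
n=10: y≈-4.092085, sp=2, e=sp−y≈6.092085; I≈8.783912, D=e−e_prev≈9.591260; u=3/4·6.092085+1/2·8.783912+2·9.591260≈28.143540; next y=1/10·(-4.092085)+1/4·28.143540≈6.626676
n=11: y≈6.626676, sp=2, e=sp−y≈-4.626676; I≈4.157236, D=e−e_prev≈-10.718762; u=3/4·(-4.626676)+1/2·4.157236+2·(-10.718762)≈-22.828913; next y=1/10·6.626676+1/4·(-22.828913)≈-5.044560
n=12: y≈-5.044560, sp=2, e=sp−y≈7.044560; I≈11.201796, D=e−e_prev≈11.671237; u=3/4·7.044560+1/2·11.201796+2·11.671237≈34.226793; next y=1/10·(-5.044560)+1/4·34.226793≈8.052242
n=13: y≈8.052242, sp=2, e=sp−y≈-6.052242; I≈5.149554, D=e−e_prev≈-13.096803; u=3/4·(-6.052242)+1/2·5.149554+2·(-13.096803)≈-28.158010; next y=1/10·8.052242+1/4·(-28.158010)≈-6.234278

0 3 9.750 0.000
1 3 -2.672 2.438
2 3 11.785 -0.424
3 -1 -16.042 2.904
4 -1 18.190 -3.720
5 -1 -19.359 4.175
6 -1 21.787 -4.422
7 2 -14.584 5.005
8 2 23.255 -3.146
9 2 -18.568 5.499
10 2 28.144 -4.092
11 2 -22.829 6.627
12 2 34.227 -5.045
13 2 -28.158 8.052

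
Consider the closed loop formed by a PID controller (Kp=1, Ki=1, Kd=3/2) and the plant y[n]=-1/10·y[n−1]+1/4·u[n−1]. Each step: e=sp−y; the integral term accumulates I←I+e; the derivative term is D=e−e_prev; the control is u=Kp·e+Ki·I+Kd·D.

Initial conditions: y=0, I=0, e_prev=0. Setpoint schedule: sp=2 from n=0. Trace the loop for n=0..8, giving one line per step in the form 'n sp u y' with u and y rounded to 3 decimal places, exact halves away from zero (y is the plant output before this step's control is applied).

(exact arithmetic carried between steps; '≈' marks a value shown rounded to 6 d.p. or computed from one; I and e_prev carry over from the previous line; the table rounds u and y to 3 d.p., halves away from zero)
n=0: y=0, sp=2, e=sp−y=2; I=2, D=e−e_prev=2; u=1·2+1·2+3/2·2=7; next y=-1/10·0+1/4·7=1.75
n=1: y=1.75, sp=2, e=sp−y=0.25; I=2.25, D=e−e_prev=-1.75; u=1·0.25+1·2.25+3/2·(-1.75)=-0.125; next y=-1/10·1.75+1/4·(-0.125)=-0.20625
n=2: y=-0.20625, sp=2, e=sp−y=2.20625; I=4.45625, D=e−e_prev=1.95625; u=1·2.20625+1·4.45625+3/2·1.95625=9.596875; next y=-1/10·(-0.20625)+1/4·9.596875≈2.419844
n=3: y≈2.419844, sp=2, e=sp−y≈-0.419844; I≈4.036406, D=e−e_prev≈-2.626094; u=1·(-0.419844)+1·4.036406+3/2·(-2.626094)≈-0.322578; next y=-1/10·2.419844+1/4·(-0.322578)≈-0.322629
n=4: y≈-0.322629, sp=2, e=sp−y≈2.322629; I≈6.359035, D=e−e_prev≈2.742473; u=1·2.322629+1·6.359035+3/2·2.742473≈12.795373; next y=-1/10·(-0.322629)+1/4·12.795373≈3.231106
n=5: y≈3.231106, sp=2, e=sp−y≈-1.231106; I≈5.127929, D=e−e_prev≈-3.553735; u=1·(-1.231106)+1·5.127929+3/2·(-3.553735)≈-1.433780; next y=-1/10·3.231106+1/4·(-1.433780)≈-0.681556
n=6: y≈-0.681556, sp=2, e=sp−y≈2.681556; I≈7.809485, D=e−e_prev≈3.912662; u=1·2.681556+1·7.809485+3/2·3.912662≈16.360033; next y=-1/10·(-0.681556)+1/4·16.360033≈4.158164
n=7: y≈4.158164, sp=2, e=sp−y≈-2.158164; I≈5.651321, D=e−e_prev≈-4.839719; u=1·(-2.158164)+1·5.651321+3/2·(-4.839719)≈-3.766422; next y=-1/10·4.158164+1/4·(-3.766422)≈-1.357422
n=8: y≈-1.357422, sp=2, e=sp−y≈3.357422; I≈9.008743, D=e−e_prev≈5.515586; u=1·3.357422+1·9.008743+3/2·5.515586≈20.639543; next y=-1/10·(-1.357422)+1/4·20.639543≈5.295628

0 2 7.000 0.000
1 2 -0.125 1.750
2 2 9.597 -0.206
3 2 -0.323 2.420
4 2 12.795 -0.323
5 2 -1.434 3.231
6 2 16.360 -0.682
7 2 -3.766 4.158
8 2 20.640 -1.357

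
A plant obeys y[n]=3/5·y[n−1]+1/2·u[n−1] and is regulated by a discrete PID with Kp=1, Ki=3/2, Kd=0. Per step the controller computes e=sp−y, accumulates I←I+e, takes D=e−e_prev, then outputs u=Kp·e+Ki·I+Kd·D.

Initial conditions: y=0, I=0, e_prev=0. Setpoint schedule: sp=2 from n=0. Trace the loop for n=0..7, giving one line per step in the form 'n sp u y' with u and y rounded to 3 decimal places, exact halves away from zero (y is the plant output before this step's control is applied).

(exact arithmetic carried between steps; '≈' marks a value shown rounded to 6 d.p. or computed from one; I and e_prev carry over from the previous line; the table rounds u and y to 3 d.p., halves away from zero)
n=0: y=0, sp=2, e=sp−y=2; I=2, D=e−e_prev=2; u=1·2+3/2·2+0·2=5; next y=3/5·0+1/2·5=2.5
n=1: y=2.5, sp=2, e=sp−y=-0.5; I=1.5, D=e−e_prev=-2.5; u=1·(-0.5)+3/2·1.5+0·(-2.5)=1.75; next y=3/5·2.5+1/2·1.75=2.375
n=2: y=2.375, sp=2, e=sp−y=-0.375; I=1.125, D=e−e_prev=0.125; u=1·(-0.375)+3/2·1.125+0·0.125=1.3125; next y=3/5·2.375+1/2·1.3125=2.08125
n=3: y=2.08125, sp=2, e=sp−y=-0.08125; I=1.04375, D=e−e_prev=0.29375; u=1·(-0.08125)+3/2·1.04375+0·0.29375=1.484375; next y=3/5·2.08125+1/2·1.484375≈1.990938
n=4: y≈1.990938, sp=2, e=sp−y≈0.009063; I≈1.052813, D=e−e_prev≈0.090313; u=1·0.009063+3/2·1.052813+0·0.090313≈1.588281; next y=3/5·1.990938+1/2·1.588281≈1.988703
n=5: y≈1.988703, sp=2, e=sp−y≈0.011297; I≈1.064109, D=e−e_prev≈0.002234; u=1·0.011297+3/2·1.064109+0·0.002234≈1.607461; next y=3/5·1.988703+1/2·1.607461≈1.996952
n=6: y≈1.996952, sp=2, e=sp−y≈0.003048; I≈1.067157, D=e−e_prev≈-0.008249; u=1·0.003048+3/2·1.067157+0·(-0.008249)≈1.603783; next y=3/5·1.996952+1/2·1.603783≈2.000063
n=7: y≈2.000063, sp=2, e=sp−y≈-0.000063; I≈1.067094, D=e−e_prev≈-0.003111; u=1·(-0.000063)+3/2·1.067094+0·(-0.003111)≈1.600578; next y=3/5·2.000063+1/2·1.600578≈2.000327

0 2 5.000 0.000
1 2 1.750 2.500
2 2 1.313 2.375
3 2 1.484 2.081
4 2 1.588 1.991
5 2 1.607 1.989
6 2 1.604 1.997
7 2 1.601 2.000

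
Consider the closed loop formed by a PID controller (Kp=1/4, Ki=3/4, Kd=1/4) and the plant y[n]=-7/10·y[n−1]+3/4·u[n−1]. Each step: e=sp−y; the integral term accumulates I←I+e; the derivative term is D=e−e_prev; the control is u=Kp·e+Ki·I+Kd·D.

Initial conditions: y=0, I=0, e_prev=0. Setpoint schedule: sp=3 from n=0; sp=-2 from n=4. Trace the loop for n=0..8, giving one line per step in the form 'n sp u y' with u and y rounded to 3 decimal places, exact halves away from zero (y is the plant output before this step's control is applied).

(exact arithmetic carried between steps; '≈' marks a value shown rounded to 6 d.p. or computed from one; I and e_prev carry over from the previous line; the table rounds u and y to 3 d.p., halves away from zero)
n=0: y=0, sp=3, e=sp−y=3; I=3, D=e−e_prev=3; u=1/4·3+3/4·3+1/4·3=3.75; next y=-7/10·0+3/4·3.75=2.8125
n=1: y=2.8125, sp=3, e=sp−y=0.1875; I=3.1875, D=e−e_prev=-2.8125; u=1/4·0.1875+3/4·3.1875+1/4·(-2.8125)=1.734375; next y=-7/10·2.8125+3/4·1.734375≈-0.667969
n=2: y≈-0.667969, sp=3, e=sp−y≈3.667969; I≈6.855469, D=e−e_prev≈3.480469; u=1/4·3.667969+3/4·6.855469+1/4·3.480469≈6.928711; next y=-7/10·(-0.667969)+3/4·6.928711≈5.664111
n=3: y≈5.664111, sp=3, e=sp−y≈-2.664111; I≈4.191357, D=e−e_prev≈-6.332080; u=1/4·(-2.664111)+3/4·4.191357+1/4·(-6.332080)≈0.894470; next y=-7/10·5.664111+3/4·0.894470≈-3.294025
n=4: y≈-3.294025, sp=-2, e=sp−y≈1.294025; I≈5.485383, D=e−e_prev≈3.958137; u=1/4·1.294025+3/4·5.485383+1/4·3.958137≈5.427077; next y=-7/10·(-3.294025)+3/4·5.427077≈6.376126
n=5: y≈6.376126, sp=-2, e=sp−y≈-8.376126; I≈-2.890743, D=e−e_prev≈-9.670151; u=1/4·(-8.376126)+3/4·(-2.890743)+1/4·(-9.670151)≈-6.679627; next y=-7/10·6.376126+3/4·(-6.679627)≈-9.473008
n=6: y≈-9.473008, sp=-2, e=sp−y≈7.473008; I≈4.582265, D=e−e_prev≈15.849134; u=1/4·7.473008+3/4·4.582265+1/4·15.849134≈9.267234; next y=-7/10·(-9.473008)+3/4·9.267234≈13.581531
n=7: y≈13.581531, sp=-2, e=sp−y≈-15.581531; I≈-10.999266, D=e−e_prev≈-23.054539; u=1/4·(-15.581531)+3/4·(-10.999266)+1/4·(-23.054539)≈-17.908467; next y=-7/10·13.581531+3/4·(-17.908467)≈-22.938422
n=8: y≈-22.938422, sp=-2, e=sp−y≈20.938422; I≈9.939156, D=e−e_prev≈36.519953; u=1/4·20.938422+3/4·9.939156+1/4·36.519953≈21.818961; next y=-7/10·(-22.938422)+3/4·21.818961≈32.421116

0 3 3.750 0.000
1 3 1.734 2.813
2 3 6.929 -0.668
3 3 0.894 5.664
4 -2 5.427 -3.294
5 -2 -6.680 6.376
6 -2 9.267 -9.473
7 -2 -17.908 13.582
8 -2 21.819 -22.938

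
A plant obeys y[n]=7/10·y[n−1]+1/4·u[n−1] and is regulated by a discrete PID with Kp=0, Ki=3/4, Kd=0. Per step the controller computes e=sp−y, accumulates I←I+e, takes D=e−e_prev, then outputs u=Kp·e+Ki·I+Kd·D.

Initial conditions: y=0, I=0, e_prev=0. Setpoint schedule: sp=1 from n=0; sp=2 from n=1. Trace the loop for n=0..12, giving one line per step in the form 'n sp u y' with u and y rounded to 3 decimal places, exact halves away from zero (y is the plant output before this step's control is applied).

0 1 0.750 0.000
1 2 2.109 0.188
2 2 3.115 0.659
3 2 3.686 1.240
4 2 3.844 1.789
5 2 3.684 2.213
6 2 3.331 2.470
7 2 2.909 2.562
8 2 2.519 2.521
9 2 2.223 2.394
10 2 2.049 2.232
11 2 1.994 2.075
12 2 2.031 1.951

(exact arithmetic carried between steps; '≈' marks a value shown rounded to 6 d.p. or computed from one; I and e_prev carry over from the previous line; the table rounds u and y to 3 d.p., halves away from zero)
n=0: y=0, sp=1, e=sp−y=1; I=1, D=e−e_prev=1; u=0·1+3/4·1+0·1=0.75; next y=7/10·0+1/4·0.75=0.1875
n=1: y=0.1875, sp=2, e=sp−y=1.8125; I=2.8125, D=e−e_prev=0.8125; u=0·1.8125+3/4·2.8125+0·0.8125=2.109375; next y=7/10·0.1875+1/4·2.109375≈0.658594
n=2: y≈0.658594, sp=2, e=sp−y≈1.341406; I≈4.153906, D=e−e_prev≈-0.471094; u=0·1.341406+3/4·4.153906+0·(-0.471094)≈3.115430; next y=7/10·0.658594+1/4·3.115430≈1.239873
n=3: y≈1.239873, sp=2, e=sp−y≈0.760127; I≈4.914033, D=e−e_prev≈-0.581279; u=0·0.760127+3/4·4.914033+0·(-0.581279)≈3.685525; next y=7/10·1.239873+1/4·3.685525≈1.789292
n=4: y≈1.789292, sp=2, e=sp−y≈0.210708; I≈5.124741, D=e−e_prev≈-0.549419; u=0·0.210708+3/4·5.124741+0·(-0.549419)≈3.843556; next y=7/10·1.789292+1/4·3.843556≈2.213394
n=5: y≈2.213394, sp=2, e=sp−y≈-0.213394; I≈4.911347, D=e−e_prev≈-0.424101; u=0·(-0.213394)+3/4·4.911347+0·(-0.424101)≈3.683510; next y=7/10·2.213394+1/4·3.683510≈2.470253
n=6: y≈2.470253, sp=2, e=sp−y≈-0.470253; I≈4.441094, D=e−e_prev≈-0.256860; u=0·(-0.470253)+3/4·4.441094+0·(-0.256860)≈3.330821; next y=7/10·2.470253+1/4·3.330821≈2.561882
n=7: y≈2.561882, sp=2, e=sp−y≈-0.561882; I≈3.879212, D=e−e_prev≈-0.091629; u=0·(-0.561882)+3/4·3.879212+0·(-0.091629)≈2.909409; next y=7/10·2.561882+1/4·2.909409≈2.520670
n=8: y≈2.520670, sp=2, e=sp−y≈-0.520670; I≈3.358542, D=e−e_prev≈0.041212; u=0·(-0.520670)+3/4·3.358542+0·0.041212≈2.518906; next y=7/10·2.520670+1/4·2.518906≈2.394196
n=9: y≈2.394196, sp=2, e=sp−y≈-0.394196; I≈2.964346, D=e−e_prev≈0.126474; u=0·(-0.394196)+3/4·2.964346+0·0.126474≈2.223260; next y=7/10·2.394196+1/4·2.223260≈2.231752
n=10: y≈2.231752, sp=2, e=sp−y≈-0.231752; I≈2.732595, D=e−e_prev≈0.162444; u=0·(-0.231752)+3/4·2.732595+0·0.162444≈2.049446; next y=7/10·2.231752+1/4·2.049446≈2.074588
n=11: y≈2.074588, sp=2, e=sp−y≈-0.074588; I≈2.658007, D=e−e_prev≈0.157164; u=0·(-0.074588)+3/4·2.658007+0·0.157164≈1.993505; next y=7/10·2.074588+1/4·1.993505≈1.950588
n=12: y≈1.950588, sp=2, e=sp−y≈0.049412; I≈2.707419, D=e−e_prev≈0.124000; u=0·0.049412+3/4·2.707419+0·0.124000≈2.030564; next y=7/10·1.950588+1/4·2.030564≈1.873052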